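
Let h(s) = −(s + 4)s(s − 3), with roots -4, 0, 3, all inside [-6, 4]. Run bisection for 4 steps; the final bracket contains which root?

-4

midpoint -1: h = -12 < 0 → [-6, -1]
midpoint -3.5: h = -11.375 < 0 → [-6, -3.5]
midpoint -4.75: h = 27.609375 > 0 → [-4.75, -3.5]
midpoint -4.125: h = 3.6738 > 0 → [-4.125, -3.5]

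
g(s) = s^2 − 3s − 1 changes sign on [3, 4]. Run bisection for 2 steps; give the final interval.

[3.25, 3.5]

s = 3.5 gives g = 0.75, positive; keep [3, 3.5]
s = 3.25 gives g = -0.1875, negative; keep [3.25, 3.5]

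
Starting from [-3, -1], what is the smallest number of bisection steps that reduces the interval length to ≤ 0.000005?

Width after n steps is 2/2^n. Need 2^n ≥ 2/0.000005 = 400000.
2^18 = 262144 < 400000 ≤ 2^19 = 524288, so n = 19.

19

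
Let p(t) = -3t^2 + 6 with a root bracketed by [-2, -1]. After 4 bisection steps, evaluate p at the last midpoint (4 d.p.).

-0.1992

p(-1.5) = -0.75 < 0, so the root lies in [-1.5, -1]
p(-1.25) = 1.3125 > 0, so the root lies in [-1.5, -1.25]
p(-1.375) = 0.328125 > 0, so the root lies in [-1.5, -1.375]
p(-1.4375) = -0.1992 < 0, so the root lies in [-1.4375, -1.375]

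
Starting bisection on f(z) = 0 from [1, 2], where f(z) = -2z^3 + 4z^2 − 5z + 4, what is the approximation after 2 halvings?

f(1.5) = -1.25 < 0, so the root lies in [1, 1.5]
f(1.25) = 0.09375 > 0, so the root lies in [1.25, 1.5]

1.25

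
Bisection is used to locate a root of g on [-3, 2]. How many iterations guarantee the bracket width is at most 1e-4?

Width after n steps is 5/2^n. Need 2^n ≥ 5/1e-4 = 50000.
2^15 = 32768 < 50000 ≤ 2^16 = 65536, so n = 16.

16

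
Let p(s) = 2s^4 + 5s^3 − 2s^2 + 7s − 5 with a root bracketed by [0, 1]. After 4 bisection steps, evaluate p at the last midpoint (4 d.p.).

-0.6052

m = 0.5, p(m) = -1.25 (−); new bracket [0.5, 1]
m = 0.75, p(m) = 1.867188 (+); new bracket [0.5, 0.75]
m = 0.625, p(m) = 0.119629 (+); new bracket [0.5, 0.625]
m = 0.5625, p(m) = -0.6052 (−); new bracket [0.5625, 0.625]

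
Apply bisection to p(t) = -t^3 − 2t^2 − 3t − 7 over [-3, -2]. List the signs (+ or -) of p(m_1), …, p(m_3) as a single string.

++-

m = -2.5, p(m) = 3.625 (+); new bracket [-2.5, -2]
m = -2.25, p(m) = 1.015625 (+); new bracket [-2.25, -2]
m = -2.125, p(m) = -0.060547 (−); new bracket [-2.25, -2.125]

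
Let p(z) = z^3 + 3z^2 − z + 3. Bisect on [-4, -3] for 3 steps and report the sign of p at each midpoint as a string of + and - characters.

z = -3.5 gives p = 0.375, positive; keep [-4, -3.5]
z = -3.75 gives p = -3.796875, negative; keep [-3.75, -3.5]
z = -3.625 gives p = -1.587891, negative; keep [-3.625, -3.5]

+--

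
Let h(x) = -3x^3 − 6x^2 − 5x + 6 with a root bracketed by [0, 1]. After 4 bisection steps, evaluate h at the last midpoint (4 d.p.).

0.7551

m = 0.5, h(m) = 1.625 (+); new bracket [0.5, 1]
m = 0.75, h(m) = -2.390625 (−); new bracket [0.5, 0.75]
m = 0.625, h(m) = -0.201172 (−); new bracket [0.5, 0.625]
m = 0.5625, h(m) = 0.7551 (+); new bracket [0.5625, 0.625]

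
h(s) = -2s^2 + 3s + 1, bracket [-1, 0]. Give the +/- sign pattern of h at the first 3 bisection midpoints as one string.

-+-

m = -0.5, h(m) = -1 (−); new bracket [-0.5, 0]
m = -0.25, h(m) = 0.125 (+); new bracket [-0.5, -0.25]
m = -0.375, h(m) = -0.40625 (−); new bracket [-0.375, -0.25]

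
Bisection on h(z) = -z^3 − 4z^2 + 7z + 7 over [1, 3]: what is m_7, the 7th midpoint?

1.859375

h(2) = -3 < 0, so the root lies in [1, 2]
h(1.5) = 5.125 > 0, so the root lies in [1.5, 2]
h(1.75) = 1.640625 > 0, so the root lies in [1.75, 2]
h(1.875) = -0.5293 < 0, so the root lies in [1.75, 1.875]
h(1.8125) = 0.5925 > 0, so the root lies in [1.8125, 1.875]
h(1.84375) = 0.0409 > 0, so the root lies in [1.84375, 1.875]
h(1.859375) = -0.2418 < 0, so the root lies in [1.84375, 1.859375]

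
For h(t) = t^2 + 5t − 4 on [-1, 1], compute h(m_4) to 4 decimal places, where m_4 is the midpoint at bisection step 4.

-0.4844

h(0) = -4 < 0, so the root lies in [0, 1]
h(0.5) = -1.25 < 0, so the root lies in [0.5, 1]
h(0.75) = 0.3125 > 0, so the root lies in [0.5, 0.75]
h(0.625) = -0.4844 < 0, so the root lies in [0.625, 0.75]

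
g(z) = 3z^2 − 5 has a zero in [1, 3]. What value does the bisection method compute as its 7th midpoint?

1.296875

m = 2, g(m) = 7 (+); new bracket [1, 2]
m = 1.5, g(m) = 1.75 (+); new bracket [1, 1.5]
m = 1.25, g(m) = -0.3125 (−); new bracket [1.25, 1.5]
m = 1.375, g(m) = 0.6719 (+); new bracket [1.25, 1.375]
m = 1.3125, g(m) = 0.168 (+); new bracket [1.25, 1.3125]
m = 1.28125, g(m) = -0.0752 (−); new bracket [1.28125, 1.3125]
m = 1.296875, g(m) = 0.0457 (+); new bracket [1.28125, 1.296875]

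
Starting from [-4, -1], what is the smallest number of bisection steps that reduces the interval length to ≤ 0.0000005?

Width after n steps is 3/2^n. Need 2^n ≥ 3/0.0000005 = 6000000.
2^22 = 4194304 < 6000000 ≤ 2^23 = 8388608, so n = 23.

23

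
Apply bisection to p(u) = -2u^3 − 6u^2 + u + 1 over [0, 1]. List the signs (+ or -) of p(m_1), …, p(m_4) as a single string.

-+++

u = 0.5 gives p = -0.25, negative; keep [0, 0.5]
u = 0.25 gives p = 0.84375, positive; keep [0.25, 0.5]
u = 0.375 gives p = 0.425781, positive; keep [0.375, 0.5]
u = 0.4375 gives p = 0.1216, positive; keep [0.4375, 0.5]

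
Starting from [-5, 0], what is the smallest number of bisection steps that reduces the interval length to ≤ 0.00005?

Width after n steps is 5/2^n. Need 2^n ≥ 5/0.00005 = 100000.
2^16 = 65536 < 100000 ≤ 2^17 = 131072, so n = 17.

17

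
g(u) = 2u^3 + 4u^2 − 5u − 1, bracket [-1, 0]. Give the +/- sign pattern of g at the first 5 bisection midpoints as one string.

u = -0.5 gives g = 2.25, positive; keep [-0.5, 0]
u = -0.25 gives g = 0.46875, positive; keep [-0.25, 0]
u = -0.125 gives g = -0.316406, negative; keep [-0.25, -0.125]
u = -0.1875 gives g = 0.0649, positive; keep [-0.1875, -0.125]
u = -0.15625 gives g = -0.1287, negative; keep [-0.1875, -0.15625]

++-+-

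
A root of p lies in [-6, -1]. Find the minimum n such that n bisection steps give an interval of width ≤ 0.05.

Width after n steps is 5/2^n. Need 2^n ≥ 5/0.05 = 100.
2^6 = 64 < 100 ≤ 2^7 = 128, so n = 7.

7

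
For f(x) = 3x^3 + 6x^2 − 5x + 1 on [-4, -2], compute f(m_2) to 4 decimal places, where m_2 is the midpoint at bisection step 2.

f(-3) = -11 < 0, so the root lies in [-3, -2]
f(-2.5) = 4.125 > 0, so the root lies in [-3, -2.5]

4.1250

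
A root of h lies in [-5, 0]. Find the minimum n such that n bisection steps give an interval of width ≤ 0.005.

Width after n steps is 5/2^n. Need 2^n ≥ 5/0.005 = 1000.
2^9 = 512 < 1000 ≤ 2^10 = 1024, so n = 10.

10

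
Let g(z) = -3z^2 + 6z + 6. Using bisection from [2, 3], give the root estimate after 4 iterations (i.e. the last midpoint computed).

z = 2.5 gives g = 2.25, positive; keep [2.5, 3]
z = 2.75 gives g = -0.1875, negative; keep [2.5, 2.75]
z = 2.625 gives g = 1.078125, positive; keep [2.625, 2.75]
z = 2.6875 gives g = 0.457, positive; keep [2.6875, 2.75]

2.6875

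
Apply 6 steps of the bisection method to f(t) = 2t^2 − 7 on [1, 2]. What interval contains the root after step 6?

[1.859375, 1.875]

f(1.5) = -2.5 < 0, so the root lies in [1.5, 2]
f(1.75) = -0.875 < 0, so the root lies in [1.75, 2]
f(1.875) = 0.03125 > 0, so the root lies in [1.75, 1.875]
f(1.8125) = -0.4297 < 0, so the root lies in [1.8125, 1.875]
f(1.84375) = -0.2012 < 0, so the root lies in [1.84375, 1.875]
f(1.859375) = -0.0854 < 0, so the root lies in [1.859375, 1.875]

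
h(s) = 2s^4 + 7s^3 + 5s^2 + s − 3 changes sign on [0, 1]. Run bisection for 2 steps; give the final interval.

h(0.5) = -0.25 < 0, so the root lies in [0.5, 1]
h(0.75) = 4.148438 > 0, so the root lies in [0.5, 0.75]

[0.5, 0.75]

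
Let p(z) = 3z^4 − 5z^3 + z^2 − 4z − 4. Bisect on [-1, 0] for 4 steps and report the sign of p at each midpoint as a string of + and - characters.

m = -0.5, p(m) = -0.9375 (−); new bracket [-1, -0.5]
m = -0.75, p(m) = 2.621094 (+); new bracket [-0.75, -0.5]
m = -0.625, p(m) = 0.569092 (+); new bracket [-0.625, -0.5]
m = -0.5625, p(m) = -0.2434 (−); new bracket [-0.625, -0.5625]

-++-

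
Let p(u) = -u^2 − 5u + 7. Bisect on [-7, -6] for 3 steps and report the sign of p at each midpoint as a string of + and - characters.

--+

midpoint -6.5: p = -2.75 < 0 → [-6.5, -6]
midpoint -6.25: p = -0.8125 < 0 → [-6.25, -6]
midpoint -6.125: p = 0.109375 > 0 → [-6.25, -6.125]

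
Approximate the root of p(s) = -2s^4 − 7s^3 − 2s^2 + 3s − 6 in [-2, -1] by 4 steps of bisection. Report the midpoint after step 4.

midpoint -1.5: p = -1.5 < 0 → [-2, -1.5]
midpoint -1.75: p = 1.382812 > 0 → [-1.75, -1.5]
midpoint -1.625: p = -0.064941 < 0 → [-1.75, -1.625]
midpoint -1.6875: p = 0.6618 > 0 → [-1.6875, -1.625]

-1.6875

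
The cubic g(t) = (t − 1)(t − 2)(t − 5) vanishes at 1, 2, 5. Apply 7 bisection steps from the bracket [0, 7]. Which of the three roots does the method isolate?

m = 3.5, g(m) = -5.625 (−); new bracket [3.5, 7]
m = 5.25, g(m) = 3.453125 (+); new bracket [3.5, 5.25]
m = 4.375, g(m) = -5.009766 (−); new bracket [4.375, 5.25]
m = 4.8125, g(m) = -2.0105 (−); new bracket [4.8125, 5.25]
m = 5.03125, g(m) = 0.3819 (+); new bracket [4.8125, 5.03125]
m = 4.921875, g(m) = -0.8953 (−); new bracket [4.921875, 5.03125]
m = 4.9765625, g(m) = -0.2774 (−); new bracket [4.9765625, 5.03125]

5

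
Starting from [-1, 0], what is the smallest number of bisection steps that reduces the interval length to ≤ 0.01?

7

Width after n steps is 1/2^n. Need 2^n ≥ 1/0.01 = 100.
2^6 = 64 < 100 ≤ 2^7 = 128, so n = 7.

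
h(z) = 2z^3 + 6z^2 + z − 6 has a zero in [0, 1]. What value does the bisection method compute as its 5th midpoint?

h(0.5) = -3.75 < 0, so the root lies in [0.5, 1]
h(0.75) = -1.03125 < 0, so the root lies in [0.75, 1]
h(0.875) = 0.808594 > 0, so the root lies in [0.75, 0.875]
h(0.8125) = -0.1538 < 0, so the root lies in [0.8125, 0.875]
h(0.84375) = 0.3166 > 0, so the root lies in [0.8125, 0.84375]

0.84375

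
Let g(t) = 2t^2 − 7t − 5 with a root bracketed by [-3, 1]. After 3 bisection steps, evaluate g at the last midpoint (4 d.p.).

m = -1, g(m) = 4 (+); new bracket [-1, 1]
m = 0, g(m) = -5 (−); new bracket [-1, 0]
m = -0.5, g(m) = -1 (−); new bracket [-1, -0.5]

-1.0000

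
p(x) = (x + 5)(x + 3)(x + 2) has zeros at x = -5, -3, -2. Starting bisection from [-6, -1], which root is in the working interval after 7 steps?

-5

x = -3.5 gives p = 1.125, positive; keep [-6, -3.5]
x = -4.75 gives p = 1.203125, positive; keep [-6, -4.75]
x = -5.375 gives p = -3.005859, negative; keep [-5.375, -4.75]
x = -5.0625 gives p = -0.3948, negative; keep [-5.0625, -4.75]
x = -4.90625 gives p = 0.5194, positive; keep [-5.0625, -4.90625]
x = -4.984375 gives p = 0.0925, positive; keep [-5.0625, -4.984375]
x = -5.0234375 gives p = -0.1434, negative; keep [-5.0234375, -4.984375]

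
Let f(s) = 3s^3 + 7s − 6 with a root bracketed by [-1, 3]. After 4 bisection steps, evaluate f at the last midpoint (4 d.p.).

m = 1, f(m) = 4 (+); new bracket [-1, 1]
m = 0, f(m) = -6 (−); new bracket [0, 1]
m = 0.5, f(m) = -2.125 (−); new bracket [0.5, 1]
m = 0.75, f(m) = 0.5156 (+); new bracket [0.5, 0.75]

0.5156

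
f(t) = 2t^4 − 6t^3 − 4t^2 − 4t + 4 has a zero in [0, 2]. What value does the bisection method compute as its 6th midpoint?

midpoint 1: f = -8 < 0 → [0, 1]
midpoint 0.5: f = 0.375 > 0 → [0.5, 1]
midpoint 0.75: f = -3.148438 < 0 → [0.5, 0.75]
midpoint 0.625: f = -1.2222 < 0 → [0.5, 0.625]
midpoint 0.5625: f = -0.3833 < 0 → [0.5, 0.5625]
midpoint 0.53125: f = 0.0058 > 0 → [0.53125, 0.5625]

0.53125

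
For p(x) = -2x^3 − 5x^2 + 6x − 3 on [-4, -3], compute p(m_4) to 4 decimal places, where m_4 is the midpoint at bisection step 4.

-1.4692

x = -3.5 gives p = 0.5, positive; keep [-3.5, -3]
x = -3.25 gives p = -6.65625, negative; keep [-3.5, -3.25]
x = -3.375 gives p = -3.316406, negative; keep [-3.5, -3.375]
x = -3.4375 gives p = -1.4692, negative; keep [-3.5, -3.4375]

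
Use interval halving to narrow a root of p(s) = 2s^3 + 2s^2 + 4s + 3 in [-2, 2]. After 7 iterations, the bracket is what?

p(0) = 3 > 0, so the root lies in [-2, 0]
p(-1) = -1 < 0, so the root lies in [-1, 0]
p(-0.5) = 1.25 > 0, so the root lies in [-1, -0.5]
p(-0.75) = 0.2812 > 0, so the root lies in [-1, -0.75]
p(-0.875) = -0.3086 < 0, so the root lies in [-0.875, -0.75]
p(-0.8125) = -0.0024 < 0, so the root lies in [-0.8125, -0.75]
p(-0.78125) = 0.142 > 0, so the root lies in [-0.8125, -0.78125]

[-0.8125, -0.78125]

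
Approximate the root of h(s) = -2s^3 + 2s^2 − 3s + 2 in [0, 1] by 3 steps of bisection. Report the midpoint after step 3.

0.875

midpoint 0.5: h = 0.75 > 0 → [0.5, 1]
midpoint 0.75: h = 0.03125 > 0 → [0.75, 1]
midpoint 0.875: h = -0.433594 < 0 → [0.75, 0.875]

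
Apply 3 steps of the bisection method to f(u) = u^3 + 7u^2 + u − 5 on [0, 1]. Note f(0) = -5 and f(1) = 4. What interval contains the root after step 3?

[0.625, 0.75]

midpoint 0.5: f = -2.625 < 0 → [0.5, 1]
midpoint 0.75: f = 0.109375 > 0 → [0.5, 0.75]
midpoint 0.625: f = -1.396484 < 0 → [0.625, 0.75]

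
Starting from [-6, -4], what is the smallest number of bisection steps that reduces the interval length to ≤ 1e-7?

Width after n steps is 2/2^n. Need 2^n ≥ 2/1e-7 = 20000000.
2^24 = 16777216 < 20000000 ≤ 2^25 = 33554432, so n = 25.

25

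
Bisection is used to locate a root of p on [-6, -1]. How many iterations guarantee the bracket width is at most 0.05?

Width after n steps is 5/2^n. Need 2^n ≥ 5/0.05 = 100.
2^6 = 64 < 100 ≤ 2^7 = 128, so n = 7.

7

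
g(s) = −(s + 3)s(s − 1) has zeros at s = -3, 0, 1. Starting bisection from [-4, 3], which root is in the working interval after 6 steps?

s = -0.5 gives g = -1.875, negative; keep [-4, -0.5]
s = -2.25 gives g = -5.484375, negative; keep [-4, -2.25]
s = -3.125 gives g = 1.611328, positive; keep [-3.125, -2.25]
s = -2.6875 gives g = -3.0969, negative; keep [-3.125, -2.6875]
s = -2.90625 gives g = -1.0643, negative; keep [-3.125, -2.90625]
s = -3.015625 gives g = 0.1892, positive; keep [-3.015625, -2.90625]

-3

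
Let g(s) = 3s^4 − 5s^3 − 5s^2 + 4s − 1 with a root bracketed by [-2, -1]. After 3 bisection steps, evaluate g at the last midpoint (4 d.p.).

m = -1.5, g(m) = 13.8125 (+); new bracket [-1.5, -1]
m = -1.25, g(m) = 3.277344 (+); new bracket [-1.25, -1]
m = -1.125, g(m) = 0.096436 (+); new bracket [-1.125, -1]

0.0964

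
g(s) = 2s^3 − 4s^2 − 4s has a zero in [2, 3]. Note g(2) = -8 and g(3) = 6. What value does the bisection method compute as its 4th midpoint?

2.6875

s = 2.5 gives g = -3.75, negative; keep [2.5, 3]
s = 2.75 gives g = 0.34375, positive; keep [2.5, 2.75]
s = 2.625 gives g = -1.886719, negative; keep [2.625, 2.75]
s = 2.6875 gives g = -0.8188, negative; keep [2.6875, 2.75]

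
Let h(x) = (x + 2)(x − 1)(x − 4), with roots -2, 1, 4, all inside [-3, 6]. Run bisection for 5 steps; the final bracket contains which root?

4

h(1.5) = -4.375 < 0, so the root lies in [1.5, 6]
h(3.75) = -3.953125 < 0, so the root lies in [3.75, 6]
h(4.875) = 23.310547 > 0, so the root lies in [3.75, 4.875]
h(4.3125) = 6.5344 > 0, so the root lies in [3.75, 4.3125]
h(4.03125) = 0.5713 > 0, so the root lies in [3.75, 4.03125]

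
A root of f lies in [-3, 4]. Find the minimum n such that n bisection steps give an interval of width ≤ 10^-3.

Width after n steps is 7/2^n. Need 2^n ≥ 7/10^-3 = 7000.
2^12 = 4096 < 7000 ≤ 2^13 = 8192, so n = 13.

13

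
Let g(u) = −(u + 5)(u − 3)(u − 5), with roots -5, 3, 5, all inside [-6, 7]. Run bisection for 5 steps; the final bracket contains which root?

-5

g(0.5) = -61.875 < 0, so the root lies in [-6, 0.5]
g(-2.75) = -100.265625 < 0, so the root lies in [-6, -2.75]
g(-4.375) = -43.212891 < 0, so the root lies in [-6, -4.375]
g(-5.1875) = 15.6394 > 0, so the root lies in [-5.1875, -4.375]
g(-4.78125) = -16.6491 < 0, so the root lies in [-5.1875, -4.78125]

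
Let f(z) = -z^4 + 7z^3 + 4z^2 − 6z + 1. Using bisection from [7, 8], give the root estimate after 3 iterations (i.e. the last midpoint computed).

7.375

midpoint 7.5: f = -29.9375 < 0 → [7, 7.5]
midpoint 7.25: f = 72.480469 > 0 → [7.25, 7.5]
midpoint 7.375: f = 23.888428 > 0 → [7.375, 7.5]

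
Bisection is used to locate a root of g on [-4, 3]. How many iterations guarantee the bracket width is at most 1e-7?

Width after n steps is 7/2^n. Need 2^n ≥ 7/1e-7 = 70000000.
2^26 = 67108864 < 70000000 ≤ 2^27 = 134217728, so n = 27.

27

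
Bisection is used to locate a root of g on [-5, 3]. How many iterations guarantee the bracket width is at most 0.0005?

14

Width after n steps is 8/2^n. Need 2^n ≥ 8/0.0005 = 16000.
2^13 = 8192 < 16000 ≤ 2^14 = 16384, so n = 14.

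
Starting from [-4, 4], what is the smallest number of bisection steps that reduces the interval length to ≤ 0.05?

Width after n steps is 8/2^n. Need 2^n ≥ 8/0.05 = 160.
2^7 = 128 < 160 ≤ 2^8 = 256, so n = 8.

8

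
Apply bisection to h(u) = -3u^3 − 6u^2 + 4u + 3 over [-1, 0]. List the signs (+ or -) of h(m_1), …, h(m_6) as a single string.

-++++-

midpoint -0.5: h = -0.125 < 0 → [-0.5, 0]
midpoint -0.25: h = 1.671875 > 0 → [-0.5, -0.25]
midpoint -0.375: h = 0.814453 > 0 → [-0.5, -0.375]
midpoint -0.4375: h = 0.3528 > 0 → [-0.5, -0.4375]
midpoint -0.46875: h = 0.1156 > 0 → [-0.5, -0.46875]
midpoint -0.484375: h = -0.0043 < 0 → [-0.484375, -0.46875]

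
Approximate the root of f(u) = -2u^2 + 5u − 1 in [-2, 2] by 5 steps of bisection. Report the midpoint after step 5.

0.125

m = 0, f(m) = -1 (−); new bracket [0, 2]
m = 1, f(m) = 2 (+); new bracket [0, 1]
m = 0.5, f(m) = 1 (+); new bracket [0, 0.5]
m = 0.25, f(m) = 0.125 (+); new bracket [0, 0.25]
m = 0.125, f(m) = -0.4062 (−); new bracket [0.125, 0.25]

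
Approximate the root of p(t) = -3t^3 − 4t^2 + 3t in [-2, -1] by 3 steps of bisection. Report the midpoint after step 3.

t = -1.5 gives p = -3.375, negative; keep [-2, -1.5]
t = -1.75 gives p = -1.421875, negative; keep [-2, -1.75]
t = -1.875 gives p = 0.087891, positive; keep [-1.875, -1.75]

-1.875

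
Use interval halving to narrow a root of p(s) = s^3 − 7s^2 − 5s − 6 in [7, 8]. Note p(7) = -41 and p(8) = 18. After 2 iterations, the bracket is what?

m = 7.5, p(m) = -15.375 (−); new bracket [7.5, 8]
m = 7.75, p(m) = 0.296875 (+); new bracket [7.5, 7.75]

[7.5, 7.75]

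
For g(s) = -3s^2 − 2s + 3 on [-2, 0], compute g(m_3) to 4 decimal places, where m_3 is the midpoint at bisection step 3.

0.8125

s = -1 gives g = 2, positive; keep [-2, -1]
s = -1.5 gives g = -0.75, negative; keep [-1.5, -1]
s = -1.25 gives g = 0.8125, positive; keep [-1.5, -1.25]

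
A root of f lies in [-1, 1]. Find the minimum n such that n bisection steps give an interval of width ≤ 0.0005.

Width after n steps is 2/2^n. Need 2^n ≥ 2/0.0005 = 4000.
2^11 = 2048 < 4000 ≤ 2^12 = 4096, so n = 12.

12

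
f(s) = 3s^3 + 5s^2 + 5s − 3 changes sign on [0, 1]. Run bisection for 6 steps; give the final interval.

m = 0.5, f(m) = 1.125 (+); new bracket [0, 0.5]
m = 0.25, f(m) = -1.390625 (−); new bracket [0.25, 0.5]
m = 0.375, f(m) = -0.263672 (−); new bracket [0.375, 0.5]
m = 0.4375, f(m) = 0.3958 (+); new bracket [0.375, 0.4375]
m = 0.40625, f(m) = 0.0576 (+); new bracket [0.375, 0.40625]
m = 0.390625, f(m) = -0.1051 (−); new bracket [0.390625, 0.40625]

[0.390625, 0.40625]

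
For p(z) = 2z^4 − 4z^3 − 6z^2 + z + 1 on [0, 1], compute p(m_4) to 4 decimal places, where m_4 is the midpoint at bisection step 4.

m = 0.5, p(m) = -0.375 (−); new bracket [0, 0.5]
m = 0.25, p(m) = 0.820312 (+); new bracket [0.25, 0.5]
m = 0.375, p(m) = 0.359863 (+); new bracket [0.375, 0.5]
m = 0.4375, p(m) = 0.0274 (+); new bracket [0.4375, 0.5]

0.0274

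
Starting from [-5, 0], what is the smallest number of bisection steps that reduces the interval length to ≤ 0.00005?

17

Width after n steps is 5/2^n. Need 2^n ≥ 5/0.00005 = 100000.
2^16 = 65536 < 100000 ≤ 2^17 = 131072, so n = 17.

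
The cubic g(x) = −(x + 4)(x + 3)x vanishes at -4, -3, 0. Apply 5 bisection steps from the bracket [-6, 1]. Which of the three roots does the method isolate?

midpoint -2.5: g = 1.875 > 0 → [-2.5, 1]
midpoint -0.75: g = 5.484375 > 0 → [-0.75, 1]
midpoint 0.125: g = -1.611328 < 0 → [-0.75, 0.125]
midpoint -0.3125: g = 3.0969 > 0 → [-0.3125, 0.125]
midpoint -0.09375: g = 1.0643 > 0 → [-0.09375, 0.125]

0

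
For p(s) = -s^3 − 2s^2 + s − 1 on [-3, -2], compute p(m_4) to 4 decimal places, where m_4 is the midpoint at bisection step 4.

0.1311

s = -2.5 gives p = -0.375, negative; keep [-3, -2.5]
s = -2.75 gives p = 1.921875, positive; keep [-2.75, -2.5]
s = -2.625 gives p = 0.681641, positive; keep [-2.625, -2.5]
s = -2.5625 gives p = 0.1311, positive; keep [-2.5625, -2.5]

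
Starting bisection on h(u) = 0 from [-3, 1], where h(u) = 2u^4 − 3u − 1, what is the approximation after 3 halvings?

-0.5

h(-1) = 4 > 0, so the root lies in [-1, 1]
h(0) = -1 < 0, so the root lies in [-1, 0]
h(-0.5) = 0.625 > 0, so the root lies in [-0.5, 0]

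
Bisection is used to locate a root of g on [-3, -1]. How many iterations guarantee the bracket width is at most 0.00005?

16

Width after n steps is 2/2^n. Need 2^n ≥ 2/0.00005 = 40000.
2^15 = 32768 < 40000 ≤ 2^16 = 65536, so n = 16.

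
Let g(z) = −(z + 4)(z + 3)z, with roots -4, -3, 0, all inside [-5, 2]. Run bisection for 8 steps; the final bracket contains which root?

0

z = -1.5 gives g = 5.625, positive; keep [-1.5, 2]
z = 0.25 gives g = -3.453125, negative; keep [-1.5, 0.25]
z = -0.625 gives g = 5.009766, positive; keep [-0.625, 0.25]
z = -0.1875 gives g = 2.0105, positive; keep [-0.1875, 0.25]
z = 0.03125 gives g = -0.3819, negative; keep [-0.1875, 0.03125]
z = -0.078125 gives g = 0.8953, positive; keep [-0.078125, 0.03125]
z = -0.0234375 gives g = 0.2774, positive; keep [-0.0234375, 0.03125]
z = 0.00390625 gives g = -0.047, negative; keep [-0.0234375, 0.00390625]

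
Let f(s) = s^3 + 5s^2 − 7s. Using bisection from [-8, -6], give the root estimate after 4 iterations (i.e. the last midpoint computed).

midpoint -7: f = -49 < 0 → [-7, -6]
midpoint -6.5: f = -17.875 < 0 → [-6.5, -6]
midpoint -6.25: f = -5.078125 < 0 → [-6.25, -6]
midpoint -6.125: f = 0.6699 > 0 → [-6.25, -6.125]

-6.125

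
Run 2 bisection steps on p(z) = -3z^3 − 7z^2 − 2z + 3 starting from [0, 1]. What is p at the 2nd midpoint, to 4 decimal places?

2.0156

midpoint 0.5: p = -0.125 < 0 → [0, 0.5]
midpoint 0.25: p = 2.015625 > 0 → [0.25, 0.5]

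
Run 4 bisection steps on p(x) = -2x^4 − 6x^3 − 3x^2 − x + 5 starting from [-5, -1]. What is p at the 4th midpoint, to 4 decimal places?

midpoint -3: p = -19 < 0 → [-3, -1]
midpoint -2: p = 11 > 0 → [-3, -2]
midpoint -2.5: p = 4.375 > 0 → [-3, -2.5]
midpoint -2.75: p = -4.5391 < 0 → [-2.75, -2.5]

-4.5391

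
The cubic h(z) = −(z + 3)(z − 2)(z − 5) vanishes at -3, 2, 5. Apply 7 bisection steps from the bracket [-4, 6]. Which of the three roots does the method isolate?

-3

z = 1 gives h = -16, negative; keep [-4, 1]
z = -1.5 gives h = -34.125, negative; keep [-4, -1.5]
z = -2.75 gives h = -9.203125, negative; keep [-4, -2.75]
z = -3.375 gives h = 16.8809, positive; keep [-3.375, -2.75]
z = -3.0625 gives h = 2.551, positive; keep [-3.0625, -2.75]
z = -2.90625 gives h = -3.6366, negative; keep [-3.0625, -2.90625]
z = -2.984375 gives h = -0.6218, negative; keep [-3.0625, -2.984375]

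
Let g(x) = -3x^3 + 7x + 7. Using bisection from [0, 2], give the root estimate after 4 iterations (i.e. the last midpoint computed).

midpoint 1: g = 11 > 0 → [1, 2]
midpoint 1.5: g = 7.375 > 0 → [1.5, 2]
midpoint 1.75: g = 3.171875 > 0 → [1.75, 2]
midpoint 1.875: g = 0.3496 > 0 → [1.875, 2]

1.875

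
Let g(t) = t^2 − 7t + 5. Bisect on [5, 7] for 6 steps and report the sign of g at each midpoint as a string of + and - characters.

-++--+

g(6) = -1 < 0, so the root lies in [6, 7]
g(6.5) = 1.75 > 0, so the root lies in [6, 6.5]
g(6.25) = 0.3125 > 0, so the root lies in [6, 6.25]
g(6.125) = -0.3594 < 0, so the root lies in [6.125, 6.25]
g(6.1875) = -0.0273 < 0, so the root lies in [6.1875, 6.25]
g(6.21875) = 0.1416 > 0, so the root lies in [6.1875, 6.21875]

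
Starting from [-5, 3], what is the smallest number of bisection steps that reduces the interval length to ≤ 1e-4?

Width after n steps is 8/2^n. Need 2^n ≥ 8/1e-4 = 80000.
2^16 = 65536 < 80000 ≤ 2^17 = 131072, so n = 17.

17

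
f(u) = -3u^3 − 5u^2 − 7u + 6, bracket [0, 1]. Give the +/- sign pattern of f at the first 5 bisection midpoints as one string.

u = 0.5 gives f = 0.875, positive; keep [0.5, 1]
u = 0.75 gives f = -3.328125, negative; keep [0.5, 0.75]
u = 0.625 gives f = -1.060547, negative; keep [0.5, 0.625]
u = 0.5625 gives f = -0.0535, negative; keep [0.5, 0.5625]
u = 0.53125 gives f = 0.4203, positive; keep [0.53125, 0.5625]

+---+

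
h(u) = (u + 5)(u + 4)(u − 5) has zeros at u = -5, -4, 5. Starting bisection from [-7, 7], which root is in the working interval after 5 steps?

5

u = 0 gives h = -100, negative; keep [0, 7]
u = 3.5 gives h = -95.625, negative; keep [3.5, 7]
u = 5.25 gives h = 23.703125, positive; keep [3.5, 5.25]
u = 4.375 gives h = -49.0723, negative; keep [4.375, 5.25]
u = 4.8125 gives h = -16.2136, negative; keep [4.8125, 5.25]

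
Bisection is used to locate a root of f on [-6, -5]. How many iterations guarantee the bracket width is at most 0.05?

5

Width after n steps is 1/2^n. Need 2^n ≥ 1/0.05 = 20.
2^4 = 16 < 20 ≤ 2^5 = 32, so n = 5.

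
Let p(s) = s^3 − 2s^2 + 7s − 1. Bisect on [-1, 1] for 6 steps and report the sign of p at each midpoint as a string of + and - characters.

m = 0, p(m) = -1 (−); new bracket [0, 1]
m = 0.5, p(m) = 2.125 (+); new bracket [0, 0.5]
m = 0.25, p(m) = 0.640625 (+); new bracket [0, 0.25]
m = 0.125, p(m) = -0.1543 (−); new bracket [0.125, 0.25]
m = 0.1875, p(m) = 0.2488 (+); new bracket [0.125, 0.1875]
m = 0.15625, p(m) = 0.0487 (+); new bracket [0.125, 0.15625]

-++-++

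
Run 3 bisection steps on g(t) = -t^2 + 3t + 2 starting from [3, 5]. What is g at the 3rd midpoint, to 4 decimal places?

-0.8125

t = 4 gives g = -2, negative; keep [3, 4]
t = 3.5 gives g = 0.25, positive; keep [3.5, 4]
t = 3.75 gives g = -0.8125, negative; keep [3.5, 3.75]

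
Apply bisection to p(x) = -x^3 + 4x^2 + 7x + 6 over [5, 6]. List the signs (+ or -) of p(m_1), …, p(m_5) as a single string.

-++++

x = 5.5 gives p = -0.875, negative; keep [5, 5.5]
x = 5.25 gives p = 8.296875, positive; keep [5.25, 5.5]
x = 5.375 gives p = 3.900391, positive; keep [5.375, 5.5]
x = 5.4375 gives p = 1.5608, positive; keep [5.4375, 5.5]
x = 5.46875 gives p = 0.355, positive; keep [5.46875, 5.5]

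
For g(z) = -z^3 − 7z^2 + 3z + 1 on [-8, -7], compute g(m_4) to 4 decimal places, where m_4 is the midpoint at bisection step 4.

2.8884

g(-7.5) = 6.625 > 0, so the root lies in [-7.5, -7]
g(-7.25) = -7.609375 < 0, so the root lies in [-7.5, -7.25]
g(-7.375) = -0.728516 < 0, so the root lies in [-7.5, -7.375]
g(-7.4375) = 2.8884 > 0, so the root lies in [-7.4375, -7.375]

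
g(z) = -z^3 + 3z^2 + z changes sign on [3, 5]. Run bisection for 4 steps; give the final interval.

z = 4 gives g = -12, negative; keep [3, 4]
z = 3.5 gives g = -2.625, negative; keep [3, 3.5]
z = 3.25 gives g = 0.609375, positive; keep [3.25, 3.5]
z = 3.375 gives g = -0.8965, negative; keep [3.25, 3.375]

[3.25, 3.375]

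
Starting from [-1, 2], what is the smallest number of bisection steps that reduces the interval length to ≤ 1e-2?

9

Width after n steps is 3/2^n. Need 2^n ≥ 3/1e-2 = 300.
2^8 = 256 < 300 ≤ 2^9 = 512, so n = 9.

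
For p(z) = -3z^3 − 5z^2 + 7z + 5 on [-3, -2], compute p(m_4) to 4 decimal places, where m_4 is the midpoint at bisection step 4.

z = -2.5 gives p = 3.125, positive; keep [-2.5, -2]
z = -2.25 gives p = -1.890625, negative; keep [-2.5, -2.25]
z = -2.375 gives p = 0.361328, positive; keep [-2.375, -2.25]
z = -2.3125 gives p = -0.8264, negative; keep [-2.375, -2.3125]

-0.8264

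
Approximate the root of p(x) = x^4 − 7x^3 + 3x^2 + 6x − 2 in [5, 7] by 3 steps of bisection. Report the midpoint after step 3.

m = 6, p(m) = -74 (−); new bracket [6, 7]
m = 6.5, p(m) = 26.4375 (+); new bracket [6, 6.5]
m = 6.25, p(m) = -30.417969 (−); new bracket [6.25, 6.5]

6.25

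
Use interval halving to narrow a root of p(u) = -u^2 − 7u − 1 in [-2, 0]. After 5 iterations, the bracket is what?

[-0.1875, -0.125]

midpoint -1: p = 5 > 0 → [-1, 0]
midpoint -0.5: p = 2.25 > 0 → [-0.5, 0]
midpoint -0.25: p = 0.6875 > 0 → [-0.25, 0]
midpoint -0.125: p = -0.1406 < 0 → [-0.25, -0.125]
midpoint -0.1875: p = 0.2773 > 0 → [-0.1875, -0.125]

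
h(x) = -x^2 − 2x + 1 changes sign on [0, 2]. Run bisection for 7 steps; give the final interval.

h(1) = -2 < 0, so the root lies in [0, 1]
h(0.5) = -0.25 < 0, so the root lies in [0, 0.5]
h(0.25) = 0.4375 > 0, so the root lies in [0.25, 0.5]
h(0.375) = 0.1094 > 0, so the root lies in [0.375, 0.5]
h(0.4375) = -0.0664 < 0, so the root lies in [0.375, 0.4375]
h(0.40625) = 0.0225 > 0, so the root lies in [0.40625, 0.4375]
h(0.421875) = -0.0217 < 0, so the root lies in [0.40625, 0.421875]

[0.40625, 0.421875]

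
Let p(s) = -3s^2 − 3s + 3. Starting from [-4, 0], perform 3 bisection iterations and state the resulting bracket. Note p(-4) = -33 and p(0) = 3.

s = -2 gives p = -3, negative; keep [-2, 0]
s = -1 gives p = 3, positive; keep [-2, -1]
s = -1.5 gives p = 0.75, positive; keep [-2, -1.5]

[-2, -1.5]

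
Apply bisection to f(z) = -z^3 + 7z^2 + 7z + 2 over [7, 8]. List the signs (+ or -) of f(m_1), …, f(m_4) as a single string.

+++-

midpoint 7.5: f = 26.375 > 0 → [7.5, 8]
midpoint 7.75: f = 11.203125 > 0 → [7.75, 8]
midpoint 7.875: f = 2.861328 > 0 → [7.875, 8]
midpoint 7.9375: f = -1.5037 < 0 → [7.875, 7.9375]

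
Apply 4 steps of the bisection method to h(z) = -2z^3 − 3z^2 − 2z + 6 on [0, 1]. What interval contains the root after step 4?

midpoint 0.5: h = 4 > 0 → [0.5, 1]
midpoint 0.75: h = 1.96875 > 0 → [0.75, 1]
midpoint 0.875: h = 0.613281 > 0 → [0.875, 1]
midpoint 0.9375: h = -0.1597 < 0 → [0.875, 0.9375]

[0.875, 0.9375]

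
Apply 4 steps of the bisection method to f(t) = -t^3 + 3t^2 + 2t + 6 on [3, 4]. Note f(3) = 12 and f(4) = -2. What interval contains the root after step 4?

[3.875, 3.9375]

t = 3.5 gives f = 6.875, positive; keep [3.5, 4]
t = 3.75 gives f = 2.953125, positive; keep [3.75, 4]
t = 3.875 gives f = 0.611328, positive; keep [3.875, 4]
t = 3.9375 gives f = -0.6599, negative; keep [3.875, 3.9375]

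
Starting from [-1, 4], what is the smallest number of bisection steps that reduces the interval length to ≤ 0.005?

10

Width after n steps is 5/2^n. Need 2^n ≥ 5/0.005 = 1000.
2^9 = 512 < 1000 ≤ 2^10 = 1024, so n = 10.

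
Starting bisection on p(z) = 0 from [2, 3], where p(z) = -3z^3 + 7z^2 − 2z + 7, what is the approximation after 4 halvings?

2.4375

z = 2.5 gives p = -1.125, negative; keep [2, 2.5]
z = 2.25 gives p = 3.765625, positive; keep [2.25, 2.5]
z = 2.375 gives p = 1.544922, positive; keep [2.375, 2.5]
z = 2.4375 gives p = 0.2683, positive; keep [2.4375, 2.5]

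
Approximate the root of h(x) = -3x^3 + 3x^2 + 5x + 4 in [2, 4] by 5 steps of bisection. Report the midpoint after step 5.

2.0625

midpoint 3: h = -35 < 0 → [2, 3]
midpoint 2.5: h = -11.625 < 0 → [2, 2.5]
midpoint 2.25: h = -3.734375 < 0 → [2, 2.25]
midpoint 2.125: h = -0.6152 < 0 → [2, 2.125]
midpoint 2.0625: h = 0.7532 > 0 → [2.0625, 2.125]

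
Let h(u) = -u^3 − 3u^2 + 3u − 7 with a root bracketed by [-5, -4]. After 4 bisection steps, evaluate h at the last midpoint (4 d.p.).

h(-4.5) = 9.875 > 0, so the root lies in [-4.5, -4]
h(-4.25) = 2.828125 > 0, so the root lies in [-4.25, -4]
h(-4.125) = -0.232422 < 0, so the root lies in [-4.25, -4.125]
h(-4.1875) = 1.2605 > 0, so the root lies in [-4.1875, -4.125]

1.2605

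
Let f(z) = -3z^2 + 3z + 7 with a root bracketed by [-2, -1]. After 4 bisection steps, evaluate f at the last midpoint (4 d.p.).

0.4258

midpoint -1.5: f = -4.25 < 0 → [-1.5, -1]
midpoint -1.25: f = -1.4375 < 0 → [-1.25, -1]
midpoint -1.125: f = -0.171875 < 0 → [-1.125, -1]
midpoint -1.0625: f = 0.4258 > 0 → [-1.125, -1.0625]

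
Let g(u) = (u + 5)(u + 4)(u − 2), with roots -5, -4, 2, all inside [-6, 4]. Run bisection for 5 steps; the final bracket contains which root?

2

m = -1, g(m) = -36 (−); new bracket [-1, 4]
m = 1.5, g(m) = -17.875 (−); new bracket [1.5, 4]
m = 2.75, g(m) = 39.234375 (+); new bracket [1.5, 2.75]
m = 2.125, g(m) = 5.4551 (+); new bracket [1.5, 2.125]
m = 1.8125, g(m) = -7.4246 (−); new bracket [1.8125, 2.125]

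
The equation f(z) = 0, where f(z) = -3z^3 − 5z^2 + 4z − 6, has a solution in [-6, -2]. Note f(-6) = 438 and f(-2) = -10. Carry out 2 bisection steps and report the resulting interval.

[-3, -2]

m = -4, f(m) = 90 (+); new bracket [-4, -2]
m = -3, f(m) = 18 (+); new bracket [-3, -2]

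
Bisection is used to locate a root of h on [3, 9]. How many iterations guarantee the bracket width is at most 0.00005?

Width after n steps is 6/2^n. Need 2^n ≥ 6/0.00005 = 120000.
2^16 = 65536 < 120000 ≤ 2^17 = 131072, so n = 17.

17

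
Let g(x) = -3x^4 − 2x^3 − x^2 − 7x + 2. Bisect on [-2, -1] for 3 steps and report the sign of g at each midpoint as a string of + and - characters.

m = -1.5, g(m) = 1.8125 (+); new bracket [-2, -1.5]
m = -1.75, g(m) = -6.230469 (−); new bracket [-1.75, -1.5]
m = -1.625, g(m) = -1.602295 (−); new bracket [-1.625, -1.5]

+--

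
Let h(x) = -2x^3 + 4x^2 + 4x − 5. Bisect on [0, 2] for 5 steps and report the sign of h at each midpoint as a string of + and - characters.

m = 1, h(m) = 1 (+); new bracket [0, 1]
m = 0.5, h(m) = -2.25 (−); new bracket [0.5, 1]
m = 0.75, h(m) = -0.59375 (−); new bracket [0.75, 1]
m = 0.875, h(m) = 0.2227 (+); new bracket [0.75, 0.875]
m = 0.8125, h(m) = -0.1821 (−); new bracket [0.8125, 0.875]

+--+-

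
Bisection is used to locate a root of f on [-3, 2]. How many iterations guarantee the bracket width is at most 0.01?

Width after n steps is 5/2^n. Need 2^n ≥ 5/0.01 = 500.
2^8 = 256 < 500 ≤ 2^9 = 512, so n = 9.

9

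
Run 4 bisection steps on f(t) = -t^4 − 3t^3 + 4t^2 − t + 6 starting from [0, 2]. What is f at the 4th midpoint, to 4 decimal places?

0.8142

m = 1, f(m) = 5 (+); new bracket [1, 2]
m = 1.5, f(m) = -1.6875 (−); new bracket [1, 1.5]
m = 1.25, f(m) = 2.699219 (+); new bracket [1.25, 1.5]
m = 1.375, f(m) = 0.8142 (+); new bracket [1.375, 1.5]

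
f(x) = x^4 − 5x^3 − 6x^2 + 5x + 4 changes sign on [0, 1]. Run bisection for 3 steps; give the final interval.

m = 0.5, f(m) = 4.4375 (+); new bracket [0.5, 1]
m = 0.75, f(m) = 2.582031 (+); new bracket [0.75, 1]
m = 0.875, f(m) = 1.017822 (+); new bracket [0.875, 1]

[0.875, 1]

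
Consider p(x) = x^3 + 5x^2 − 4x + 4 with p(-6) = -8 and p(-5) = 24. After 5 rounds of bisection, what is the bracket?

[-5.8125, -5.78125]

x = -5.5 gives p = 10.875, positive; keep [-6, -5.5]
x = -5.75 gives p = 2.203125, positive; keep [-6, -5.75]
x = -5.875 gives p = -2.701172, negative; keep [-5.875, -5.75]
x = -5.8125 gives p = -0.2004, negative; keep [-5.8125, -5.75]
x = -5.78125 gives p = 1.0134, positive; keep [-5.8125, -5.78125]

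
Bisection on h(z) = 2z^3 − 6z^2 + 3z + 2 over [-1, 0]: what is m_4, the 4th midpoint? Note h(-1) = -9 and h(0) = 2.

m = -0.5, h(m) = -1.25 (−); new bracket [-0.5, 0]
m = -0.25, h(m) = 0.84375 (+); new bracket [-0.5, -0.25]
m = -0.375, h(m) = -0.074219 (−); new bracket [-0.375, -0.25]
m = -0.3125, h(m) = 0.4155 (+); new bracket [-0.375, -0.3125]

-0.3125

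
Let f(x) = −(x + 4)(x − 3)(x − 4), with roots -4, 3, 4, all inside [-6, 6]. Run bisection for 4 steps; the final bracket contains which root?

-4

f(0) = -48 < 0, so the root lies in [-6, 0]
f(-3) = -42 < 0, so the root lies in [-6, -3]
f(-4.5) = 31.875 > 0, so the root lies in [-4.5, -3]
f(-3.75) = -13.0781 < 0, so the root lies in [-4.5, -3.75]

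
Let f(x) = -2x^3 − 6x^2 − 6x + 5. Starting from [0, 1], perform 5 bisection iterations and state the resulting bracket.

f(0.5) = 0.25 > 0, so the root lies in [0.5, 1]
f(0.75) = -3.71875 < 0, so the root lies in [0.5, 0.75]
f(0.625) = -1.582031 < 0, so the root lies in [0.5, 0.625]
f(0.5625) = -0.6294 < 0, so the root lies in [0.5, 0.5625]
f(0.53125) = -0.1807 < 0, so the root lies in [0.5, 0.53125]

[0.5, 0.53125]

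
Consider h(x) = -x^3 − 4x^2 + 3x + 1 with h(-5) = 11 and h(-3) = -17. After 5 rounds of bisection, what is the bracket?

[-4.625, -4.5625]

m = -4, h(m) = -11 (−); new bracket [-5, -4]
m = -4.5, h(m) = -2.375 (−); new bracket [-5, -4.5]
m = -4.75, h(m) = 3.671875 (+); new bracket [-4.75, -4.5]
m = -4.625, h(m) = 0.4941 (+); new bracket [-4.625, -4.5]
m = -4.5625, h(m) = -0.9783 (−); new bracket [-4.625, -4.5625]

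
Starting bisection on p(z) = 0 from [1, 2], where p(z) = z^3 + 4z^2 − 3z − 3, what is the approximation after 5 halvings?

1.09375

p(1.5) = 4.875 > 0, so the root lies in [1, 1.5]
p(1.25) = 1.453125 > 0, so the root lies in [1, 1.25]
p(1.125) = 0.111328 > 0, so the root lies in [1, 1.125]
p(1.0625) = -0.4724 < 0, so the root lies in [1.0625, 1.125]
p(1.09375) = -0.1877 < 0, so the root lies in [1.09375, 1.125]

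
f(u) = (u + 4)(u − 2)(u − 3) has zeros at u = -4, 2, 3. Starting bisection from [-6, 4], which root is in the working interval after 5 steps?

u = -1 gives f = 36, positive; keep [-6, -1]
u = -3.5 gives f = 17.875, positive; keep [-6, -3.5]
u = -4.75 gives f = -39.234375, negative; keep [-4.75, -3.5]
u = -4.125 gives f = -5.4551, negative; keep [-4.125, -3.5]
u = -3.8125 gives f = 7.4246, positive; keep [-4.125, -3.8125]

-4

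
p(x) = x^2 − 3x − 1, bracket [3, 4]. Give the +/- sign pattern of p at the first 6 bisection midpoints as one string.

+-++--

midpoint 3.5: p = 0.75 > 0 → [3, 3.5]
midpoint 3.25: p = -0.1875 < 0 → [3.25, 3.5]
midpoint 3.375: p = 0.265625 > 0 → [3.25, 3.375]
midpoint 3.3125: p = 0.0352 > 0 → [3.25, 3.3125]
midpoint 3.28125: p = -0.0771 < 0 → [3.28125, 3.3125]
midpoint 3.296875: p = -0.0212 < 0 → [3.296875, 3.3125]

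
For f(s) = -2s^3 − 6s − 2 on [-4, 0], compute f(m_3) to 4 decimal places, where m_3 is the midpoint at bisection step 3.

f(-2) = 26 > 0, so the root lies in [-2, 0]
f(-1) = 6 > 0, so the root lies in [-1, 0]
f(-0.5) = 1.25 > 0, so the root lies in [-0.5, 0]

1.2500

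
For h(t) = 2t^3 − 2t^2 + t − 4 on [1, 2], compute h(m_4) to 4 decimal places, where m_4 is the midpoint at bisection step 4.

0.3091

t = 1.5 gives h = -0.25, negative; keep [1.5, 2]
t = 1.75 gives h = 2.34375, positive; keep [1.5, 1.75]
t = 1.625 gives h = 0.925781, positive; keep [1.5, 1.625]
t = 1.5625 gives h = 0.3091, positive; keep [1.5, 1.5625]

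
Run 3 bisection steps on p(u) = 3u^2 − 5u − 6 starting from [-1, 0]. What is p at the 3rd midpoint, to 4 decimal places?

u = -0.5 gives p = -2.75, negative; keep [-1, -0.5]
u = -0.75 gives p = -0.5625, negative; keep [-1, -0.75]
u = -0.875 gives p = 0.671875, positive; keep [-0.875, -0.75]

0.6719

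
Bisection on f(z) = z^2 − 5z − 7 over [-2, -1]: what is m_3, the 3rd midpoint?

-1.125

m = -1.5, f(m) = 2.75 (+); new bracket [-1.5, -1]
m = -1.25, f(m) = 0.8125 (+); new bracket [-1.25, -1]
m = -1.125, f(m) = -0.109375 (−); new bracket [-1.25, -1.125]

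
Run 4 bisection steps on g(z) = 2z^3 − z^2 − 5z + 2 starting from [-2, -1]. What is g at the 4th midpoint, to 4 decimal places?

-0.2583

midpoint -1.5: g = 0.5 > 0 → [-2, -1.5]
midpoint -1.75: g = -3.03125 < 0 → [-1.75, -1.5]
midpoint -1.625: g = -1.097656 < 0 → [-1.625, -1.5]
midpoint -1.5625: g = -0.2583 < 0 → [-1.5625, -1.5]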